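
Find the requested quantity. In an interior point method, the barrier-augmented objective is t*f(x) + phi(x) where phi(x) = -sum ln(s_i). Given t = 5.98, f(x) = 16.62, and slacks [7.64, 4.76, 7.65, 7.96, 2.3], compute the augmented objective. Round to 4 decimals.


Step 1: Compute log-barrier.
ln values: [2.0334, 1.5602, 2.0347, 2.0744, 0.8329]
phi = -(2.0334 + 1.5602 + 2.0347 + 2.0744 + 0.8329) = -8.5357
Step 2: Compute augmented objective.
t*f(x) = 5.98*16.62 = 99.3876
Total = 99.3876 - 8.5357 = 90.8519


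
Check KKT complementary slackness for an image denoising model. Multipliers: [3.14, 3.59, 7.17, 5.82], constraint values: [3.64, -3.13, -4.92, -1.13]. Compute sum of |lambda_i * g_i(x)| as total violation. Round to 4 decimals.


KKT complementary slackness check:
lambda_1 * g_1 = 3.14 * 3.64 = 11.4296
lambda_2 * g_2 = 3.59 * -3.13 = -11.2367
lambda_3 * g_3 = 7.17 * -4.92 = -35.2764
lambda_4 * g_4 = 5.82 * -1.13 = -6.5766
Total violation = 11.4296 + 11.2367 + 35.2764 + 6.5766 = 64.5193


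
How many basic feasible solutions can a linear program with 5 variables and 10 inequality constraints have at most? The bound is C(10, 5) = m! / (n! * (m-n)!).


Each vertex corresponds to some choice of n active constraints out of m, so the number of vertices is at most C(m, n) = m! / (n!(m-n)!).
m = 10, n = 5
Numerator: 10 * 9 * 8 * 7 * 6
Denominator: 5! = 120
C(10, 5) = 252


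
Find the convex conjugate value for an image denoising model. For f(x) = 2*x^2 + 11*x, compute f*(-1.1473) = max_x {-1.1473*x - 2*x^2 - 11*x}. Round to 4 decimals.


f*(y) = sup_x {y*x - a*x^2 - b*x} = sup_x {(y-b)*x - a*x^2}
FOC: (y - b) - 2a*x = 0 => x* = (y - b)/(2a)
x* = (-1.1473 - 11)/(2*2) = -3.0368
f*(-1.1473) = (y-b)^2/(4a) = (-1.1473 - 11)^2/(4*2)
= 147.5569/8 = 18.4446


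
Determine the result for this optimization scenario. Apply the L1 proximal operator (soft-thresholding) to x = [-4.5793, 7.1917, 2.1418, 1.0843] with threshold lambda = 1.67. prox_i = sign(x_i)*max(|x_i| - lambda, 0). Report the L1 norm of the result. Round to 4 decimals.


Soft-thresholding with lambda = 1.67:
prox(-4.5793) = sign(-4.5793)*max(|-4.5793| - 1.67, 0) = -2.9093
prox(7.1917) = sign(7.1917)*max(|7.1917| - 1.67, 0) = 5.5217
prox(2.1418) = sign(2.1418)*max(|2.1418| - 1.67, 0) = 0.4718
prox(1.0843) = sign(1.0843)*max(|1.0843| - 1.67, 0) = 0.0
prox(x) = [-2.9093, 5.5217, 0.4718, 0.0]
||prox(x)||_1 = 2.9093 + 5.5217 + 0.4718 + 0.0 = 8.9028


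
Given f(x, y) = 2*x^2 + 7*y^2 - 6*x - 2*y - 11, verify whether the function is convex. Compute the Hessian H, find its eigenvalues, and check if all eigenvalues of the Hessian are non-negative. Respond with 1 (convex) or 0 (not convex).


The Hessian of f(x,y) = 2*x^2 + 7*y^2 - 6*x - 2*y - 11 is:
H = [[4, 0], [0, 14]]
Trace = 4 + 14 = 18
Determinant = 4*14 - (0)^2 = 56
Discriminant = (18)^2 - 4*56 = 100.0
Eigenvalues: lambda_1 = 4.0, lambda_2 = 14.0
The function is convex.

1


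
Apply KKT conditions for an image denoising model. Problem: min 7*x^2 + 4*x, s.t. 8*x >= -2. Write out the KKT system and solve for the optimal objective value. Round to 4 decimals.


Step 1: Try lambda = 0 (constraint inactive).
x_unc = -4/(2*7) = -0.2857
Check: 8*-0.2857 = -2.2856 < -2 -- violated!
Step 2: Constraint must be active: 8*x = -2
x* = -2/8 = -0.25
lambda = (2*7*(-0.25) + 4)/8 = 0.0625
Step 3: Compute optimal value.
f(x*) = 7*(-0.25)^2 + 4*(-0.25) = -0.5625


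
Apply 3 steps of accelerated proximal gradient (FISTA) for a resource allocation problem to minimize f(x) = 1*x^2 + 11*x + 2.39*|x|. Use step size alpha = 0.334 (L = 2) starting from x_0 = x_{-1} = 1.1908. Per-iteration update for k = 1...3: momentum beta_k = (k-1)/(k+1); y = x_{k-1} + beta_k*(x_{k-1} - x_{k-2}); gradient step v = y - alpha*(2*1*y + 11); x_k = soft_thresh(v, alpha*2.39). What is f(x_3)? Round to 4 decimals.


FISTA on f(x) = 1*x^2 + 11*x + 2.39*|x|
L = 2, alpha = 0.334
Iteration 1: beta = 0.0, y = 1.1908 + 0.0*(1.1908 - 1.1908) = 1.1908
  grad(y) = 13.3816, v = y - alpha*grad = -3.2787
  prox(v) = soft_thresh(-3.2787, 0.7983) = -2.4804
Iteration 2: beta = 0.3333, y = -2.4804 + 0.3333*(-2.4804 - 1.1908) = -3.7041
  grad(y) = 3.5917, v = y - alpha*grad = -4.9038
  prox(v) = soft_thresh(-4.9038, 0.7983) = -4.1055
Iteration 3: beta = 0.5, y = -4.1055 + 0.5*(-4.1055 + 2.4804) = -4.9181
  grad(y) = 1.1639, v = y - alpha*grad = -5.3068
  prox(v) = soft_thresh(-5.3068, 0.7983) = -4.5085
f(x_3) = 1*(-4.5085)^2 + 11*(-4.5085) + 2.39*|-4.5085| = -18.4916


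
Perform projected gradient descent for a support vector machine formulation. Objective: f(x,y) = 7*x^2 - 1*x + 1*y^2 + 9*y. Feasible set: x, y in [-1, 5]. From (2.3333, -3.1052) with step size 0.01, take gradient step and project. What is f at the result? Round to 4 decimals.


Step 1: Compute gradient at (2.3333, -3.1052).
grad_x = 2*7*2.3333 - 1 = 31.6662
grad_y = 2*1*-3.1052 + 9 = 2.7896
Step 2: Gradient step.
x_raw = 2.3333 - 0.01*31.6662 = 2.0166
y_raw = -3.1052 - 0.01*2.7896 = -3.1331
Step 3: Project onto [-1, 5].
x_proj = clip(2.0166) = 2.0166
y_proj = clip(-3.1331) = -1.0
Step 4: Evaluate f.
f(2.0166, -1.0) = 18.4512


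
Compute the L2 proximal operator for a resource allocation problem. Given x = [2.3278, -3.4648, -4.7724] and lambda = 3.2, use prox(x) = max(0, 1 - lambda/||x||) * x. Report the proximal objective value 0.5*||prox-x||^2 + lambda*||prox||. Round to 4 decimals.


Step 1: Compute ||x||.
||x|| = 6.3403
Step 2: Compute scaling factor.
scale = max(0, 1 - 3.2/6.3403) = 0.4953
Step 3: prox(x) = [1.1529, -1.7161, -2.3637]
||prox(x)|| = 3.1403
Step 4: Proximal objective.
0.5*||prox-x||^2 = 5.12
lambda*||prox|| = 10.049
Total = 15.1689


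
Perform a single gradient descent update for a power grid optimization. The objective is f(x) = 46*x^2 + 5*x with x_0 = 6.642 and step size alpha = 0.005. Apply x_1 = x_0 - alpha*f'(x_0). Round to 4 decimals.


We compute the gradient at x_0 and apply the update.
f'(x) = 92*x + 5
f'(6.642) = 92*6.642 + 5 = 616.064
x_1 = 6.642 - 0.005*616.064 = 3.5617


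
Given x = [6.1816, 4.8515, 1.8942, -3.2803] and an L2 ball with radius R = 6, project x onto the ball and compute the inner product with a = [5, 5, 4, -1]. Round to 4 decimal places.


Step 1: Compute ||x|| (intermediates to 6 decimals).
||x|| = sqrt(6.1816^2 + 4.8515^2 + 1.8942^2 + (-3.2803)^2) = 8.723393
Step 2: Project.
Since ||x|| > R, scale = R/||x|| = 6/8.723393 = 0.687806, proj(x) = scale * x
proj(x) = [4.251742, 3.336891, 1.302842, -2.25621]
Step 3: Dot product.
a^T * proj(x) = 5*4.251742 + 5*3.336891 + 4*1.302842 - 1*(-2.25621) = 45.4107


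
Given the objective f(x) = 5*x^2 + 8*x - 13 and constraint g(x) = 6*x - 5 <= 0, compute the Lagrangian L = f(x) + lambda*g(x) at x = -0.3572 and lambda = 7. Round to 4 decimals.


Step 1: Evaluate f(x).
f(-0.3572) = 5*(-0.3572)^2 + 8*(-0.3572) - 13 = -15.2196
Step 2: Evaluate g(x).
g(-0.3572) = 6*-0.3572 - 5 = -7.1432
Step 3: Compute Lagrangian.
L = -15.2196 + 7*-7.1432 = -65.222


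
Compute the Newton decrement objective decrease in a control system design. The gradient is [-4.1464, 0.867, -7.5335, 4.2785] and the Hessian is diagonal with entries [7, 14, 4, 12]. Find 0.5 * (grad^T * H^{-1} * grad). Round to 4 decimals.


Step 1: H is diagonal, so H^(-1) * g = [-0.5923, 0.0619, -1.8834, 0.3565].
Step 2: g^T H^(-1) g = sum_i g_i^2 / H_ii
  = (-4.1464)^2/7 + (0.867)^2/14 + (-7.5335)^2/4 + (4.2785)^2/12
  = 2.4561 + 0.0537 + 14.1884 + 1.5255 = 18.2237
Step 3: Objective decrease = 0.5 * g^T H^(-1) g = 9.1118


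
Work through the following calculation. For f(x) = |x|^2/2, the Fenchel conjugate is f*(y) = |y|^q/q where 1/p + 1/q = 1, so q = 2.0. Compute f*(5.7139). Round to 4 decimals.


The conjugate exponent q satisfies 1/p + 1/q = 1.
p = 2, so q = 2/(2 - 1) = 2.0
|y|^q = 5.7139^2.0 = 32.6487
f*(5.7139) = 32.6487 / 2.0 = 16.3243


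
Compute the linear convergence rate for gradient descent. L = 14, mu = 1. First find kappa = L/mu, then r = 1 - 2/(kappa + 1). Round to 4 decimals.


Step 1: Compute the condition number.
kappa = L/mu = 14/1 = 14.0
Step 2: Compute the convergence rate.
r = 1 - 2/(kappa + 1) = 1 - 2*mu/(L + mu) = (L - mu)/(L + mu) = 13/15 = 0.8667


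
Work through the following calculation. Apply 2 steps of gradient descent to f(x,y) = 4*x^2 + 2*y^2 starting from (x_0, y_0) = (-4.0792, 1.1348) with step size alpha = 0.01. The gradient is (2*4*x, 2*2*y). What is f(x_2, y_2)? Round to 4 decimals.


Gradient descent on f(x,y) = 4*x^2 + 2*y^2.
Starting point: (-4.0792, 1.1348), alpha = 0.01
Step 1: grad_x = 2*4*-4.0792 = -32.6336, grad_y = 2*2*1.1348 = 4.5392
  x_1 = -4.0792 - 0.01*-32.6336 = -3.7529
  y_1 = 1.1348 - 0.01*4.5392 = 1.0894
Step 2: grad_x = 2*4*-3.7529 = -30.0229, grad_y = 2*2*1.0894 = 4.3576
  x_2 = -3.7529 - 0.01*-30.0229 = -3.4526
  y_2 = 1.0894 - 0.01*4.3576 = 1.0458
f(-3.4526, 1.0458) = 4*(-3.4526)^2 + 2*1.0458^2 = 49.8703


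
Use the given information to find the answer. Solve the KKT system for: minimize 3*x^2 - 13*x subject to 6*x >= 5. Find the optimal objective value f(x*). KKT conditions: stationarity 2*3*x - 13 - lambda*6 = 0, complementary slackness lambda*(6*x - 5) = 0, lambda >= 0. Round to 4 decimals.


Step 1: Try lambda = 0 (constraint inactive).
Stationarity: 2*3*x - 13 = 0
x* = 13/(2*3) = 13/6 = 2.1667 (rounded; the exact value 13/6 is used below)
Check constraint: 6*2.1667 = 13.0002 >= 5 -- satisfied.
Step 2: Compute optimal value.
f(x*) = 3*(13/6)^2 - 13*(13/6) = -14.0833


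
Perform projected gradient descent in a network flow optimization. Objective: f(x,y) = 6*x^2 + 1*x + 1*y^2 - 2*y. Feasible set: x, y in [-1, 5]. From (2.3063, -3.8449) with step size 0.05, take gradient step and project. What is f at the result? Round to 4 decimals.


Step 1: Compute gradient at (2.3063, -3.8449).
grad_x = 2*6*2.3063 + 1 = 28.6756
grad_y = 2*1*-3.8449 - 2 = -9.6898
Step 2: Gradient step.
x_raw = 2.3063 - 0.05*28.6756 = 0.8725
y_raw = -3.8449 - 0.05*-9.6898 = -3.3604
Step 3: Project onto [-1, 5].
x_proj = clip(0.8725) = 0.8725
y_proj = clip(-3.3604) = -1.0
Step 4: Evaluate f.
f(0.8725, -1.0) = 8.4403


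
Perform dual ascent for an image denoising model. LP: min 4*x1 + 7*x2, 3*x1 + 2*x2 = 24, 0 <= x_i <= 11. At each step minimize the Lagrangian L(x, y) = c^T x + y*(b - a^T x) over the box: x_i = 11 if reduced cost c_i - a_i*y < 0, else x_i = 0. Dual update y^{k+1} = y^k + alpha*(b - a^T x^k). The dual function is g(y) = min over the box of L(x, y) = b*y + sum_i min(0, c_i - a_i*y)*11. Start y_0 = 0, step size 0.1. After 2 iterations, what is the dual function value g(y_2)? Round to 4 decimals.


Dual ascent for LP: min 4*x1 + 7*x2, 3*x1 + 2*x2 = 24, 0 <= x_i <= 11
Step 1: y^k = 0.0, reduced costs: (4.0, 7.0)
  x^k = (0.0, 0.0), subgradient = b - a^T x = 24.0
  y^{k+1} = 0.0 + 0.1*24.0 = 2.4
Step 2: y^k = 2.4, reduced costs: (-3.2, 2.2)
  x^k = (11.0, 0.0), subgradient = b - a^T x = -9.0
  y^{k+1} = 2.4 + 0.1*-9.0 = 1.5
Dual objective at y_2 = 1.5: reduced costs (-0.5, 4.0), box minimizer x = (11.0, 0.0)
g(y_2) = b*y + (c1 - a1*y)*x1 + (c2 - a2*y)*x2 = 24*1.5 + (-0.5)*11.0 + 4.0*0.0 = 36.0 - 5.5 + 0.0 = 30.5


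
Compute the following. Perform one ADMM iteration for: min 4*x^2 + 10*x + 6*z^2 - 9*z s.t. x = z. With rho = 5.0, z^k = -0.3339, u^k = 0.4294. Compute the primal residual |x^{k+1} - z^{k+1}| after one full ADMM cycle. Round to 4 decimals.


ADMM iteration with rho = 5.0, z^k = -0.3339, u^k = 0.4294
Step 1: x-update.
Minimize 4*x^2 + 10*x + (5.0/2)*(x + 0.3339 + 0.4294)^2
FOC: (2*4 + 5.0)*x = -10 + 5.0*(-0.3339 - 0.4294)
x^{k+1} = -1.0628
Step 2: z-update.
Minimize 6*z^2 - 9*z + (5.0/2)*(-1.0628 - z + 0.4294)^2
FOC: (2*6 + 5.0)*z = 9 + 5.0*(-1.0628 + 0.4294)
z^{k+1} = 0.3431
Step 3: u-update.
u^{k+1} = 0.4294 - 1.0628 - 0.3431 = -0.9765
Step 4: Primal residual = |-1.0628 - 0.3431| = 1.4059


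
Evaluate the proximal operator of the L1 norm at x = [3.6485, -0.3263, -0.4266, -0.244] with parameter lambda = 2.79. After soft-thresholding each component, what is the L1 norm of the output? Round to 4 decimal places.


Soft-thresholding with lambda = 2.79:
prox(3.6485) = sign(3.6485)*max(|3.6485| - 2.79, 0) = 0.8585
prox(-0.3263) = sign(-0.3263)*max(|-0.3263| - 2.79, 0) = 0.0
prox(-0.4266) = sign(-0.4266)*max(|-0.4266| - 2.79, 0) = 0.0
prox(-0.244) = sign(-0.244)*max(|-0.244| - 2.79, 0) = 0.0
prox(x) = [0.8585, 0.0, 0.0, 0.0]
||prox(x)||_1 = 0.8585 + 0.0 + 0.0 + 0.0 = 0.8585


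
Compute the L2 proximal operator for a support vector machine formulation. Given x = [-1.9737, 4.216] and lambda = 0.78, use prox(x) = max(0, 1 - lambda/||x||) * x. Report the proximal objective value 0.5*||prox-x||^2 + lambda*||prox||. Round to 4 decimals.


Step 1: Compute ||x||.
||x|| = 4.6551
Step 2: Compute scaling factor.
scale = max(0, 1 - 0.78/4.6551) = 0.8324
Step 3: prox(x) = [-1.643, 3.5096]
||prox(x)|| = 3.8751
Step 4: Proximal objective.
0.5*||prox-x||^2 = 0.3042
lambda*||prox|| = 3.0226
Total = 3.3268


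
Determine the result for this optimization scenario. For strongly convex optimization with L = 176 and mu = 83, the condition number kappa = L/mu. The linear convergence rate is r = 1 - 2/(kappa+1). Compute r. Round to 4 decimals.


Step 1: Compute the condition number.
kappa = L/mu = 176/83 = 2.1205
Step 2: Compute the convergence rate.
r = 1 - 2/(kappa + 1) = 1 - 2*mu/(L + mu) = (L - mu)/(L + mu) = 93/259 = 0.3591


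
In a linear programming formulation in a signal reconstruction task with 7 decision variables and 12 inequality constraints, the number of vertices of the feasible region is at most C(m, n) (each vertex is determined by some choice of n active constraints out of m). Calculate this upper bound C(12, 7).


Each vertex corresponds to some choice of n active constraints out of m, so the number of vertices is at most C(m, n) = m! / (n!(m-n)!).
m = 12, n = 7
Numerator: 12 * 11 * 10 * 9 * 8 * 7 * 6
Denominator: 7! = 5040
C(12, 7) = 792


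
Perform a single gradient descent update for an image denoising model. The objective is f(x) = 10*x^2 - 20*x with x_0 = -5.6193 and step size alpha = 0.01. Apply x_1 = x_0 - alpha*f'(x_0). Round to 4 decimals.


We compute the gradient at x_0 and apply the update.
f'(x) = 20*x - 20
f'(-5.6193) = 20*-5.6193 - 20 = -132.386
x_1 = -5.6193 - 0.01*-132.386 = -4.2954


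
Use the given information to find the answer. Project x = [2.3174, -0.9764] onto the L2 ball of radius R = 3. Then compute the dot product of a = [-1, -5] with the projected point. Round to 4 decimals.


Step 1: Compute ||x|| (intermediates to 6 decimals).
||x|| = sqrt(2.3174^2 + (-0.9764)^2) = 2.514697
Step 2: Project.
Since ||x|| <= R, proj = x (no scaling needed).
proj(x) = [2.3174, -0.9764]
Step 3: Dot product.
a^T * proj(x) = -1*2.3174 - 5*(-0.9764) = 2.5646


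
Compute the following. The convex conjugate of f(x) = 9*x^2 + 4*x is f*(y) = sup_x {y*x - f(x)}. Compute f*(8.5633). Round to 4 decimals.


f*(y) = sup_x {y*x - a*x^2 - b*x} = sup_x {(y-b)*x - a*x^2}
FOC: (y - b) - 2a*x = 0 => x* = (y - b)/(2a)
x* = (8.5633 - 4)/(2*9) = 0.2535
f*(8.5633) = (y-b)^2/(4a) = (8.5633 - 4)^2/(4*9)
= 20.8237/36 = 0.5784


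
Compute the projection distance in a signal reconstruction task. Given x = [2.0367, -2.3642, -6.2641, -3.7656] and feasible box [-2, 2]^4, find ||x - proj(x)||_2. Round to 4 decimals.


Project each component onto [-2, 2].
clip(2.0367) = 2.0, clip(-2.3642) = -2.0, clip(-6.2641) = -2.0, clip(-3.7656) = -2.0
Projection = [2.0, -2.0, -2.0, -2.0]
Squared diffs: [0.0013, 0.1326, 18.1825, 3.1173]
Distance = sqrt(21.4337) = 4.6297


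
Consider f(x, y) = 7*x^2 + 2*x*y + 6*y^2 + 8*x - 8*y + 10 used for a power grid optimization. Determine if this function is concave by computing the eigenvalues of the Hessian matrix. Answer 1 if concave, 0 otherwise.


The Hessian of f(x,y) = 7*x^2 + 2*x*y + 6*y^2 + 8*x - 8*y + 10 is:
H = [[14, 2], [2, 12]]
Trace = 14 + 12 = 26
Determinant = 14*12 - (2)^2 = 164
Discriminant = (26)^2 - 4*164 = 20.0
Eigenvalues: lambda_1 = 10.7639, lambda_2 = 15.2361
The function is not concave.

0


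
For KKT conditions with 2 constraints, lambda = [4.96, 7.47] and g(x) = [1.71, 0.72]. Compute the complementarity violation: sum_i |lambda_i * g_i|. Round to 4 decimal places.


KKT complementary slackness check:
lambda_1 * g_1 = 4.96 * 1.71 = 8.4816
lambda_2 * g_2 = 7.47 * 0.72 = 5.3784
Total violation = 8.4816 + 5.3784 = 13.86


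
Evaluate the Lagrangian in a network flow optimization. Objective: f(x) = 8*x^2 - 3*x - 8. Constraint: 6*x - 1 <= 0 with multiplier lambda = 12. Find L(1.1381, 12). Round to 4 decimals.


Step 1: Evaluate f(x).
f(1.1381) = 8*1.1381^2 - 3*1.1381 - 8 = -1.0521
Step 2: Evaluate g(x).
g(1.1381) = 6*1.1381 - 1 = 5.8286
Step 3: Compute Lagrangian.
L = -1.0521 + 12*5.8286 = 68.8911


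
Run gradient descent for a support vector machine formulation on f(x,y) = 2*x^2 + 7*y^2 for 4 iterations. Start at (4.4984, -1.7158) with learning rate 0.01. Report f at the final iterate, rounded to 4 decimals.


Gradient descent on f(x,y) = 2*x^2 + 7*y^2.
Starting point: (4.4984, -1.7158), alpha = 0.01
Step 1: grad_x = 2*2*4.4984 = 17.9936, grad_y = 2*7*-1.7158 = -24.0212
  x_1 = 4.4984 - 0.01*17.9936 = 4.3185
  y_1 = -1.7158 - 0.01*-24.0212 = -1.4756
Step 2: grad_x = 2*2*4.3185 = 17.2739, grad_y = 2*7*-1.4756 = -20.6582
  x_2 = 4.3185 - 0.01*17.2739 = 4.1457
  y_2 = -1.4756 - 0.01*-20.6582 = -1.269
Step 3: grad_x = 2*2*4.1457 = 16.5829, grad_y = 2*7*-1.269 = -17.7661
  x_3 = 4.1457 - 0.01*16.5829 = 3.9799
  y_3 = -1.269 - 0.01*-17.7661 = -1.0913
Step 4: grad_x = 2*2*3.9799 = 15.9196, grad_y = 2*7*-1.0913 = -15.2788
  x_4 = 3.9799 - 0.01*15.9196 = 3.8207
  y_4 = -1.0913 - 0.01*-15.2788 = -0.9386
f(3.8207, -0.9386) = 2*3.8207^2 + 7*(-0.9386)^2 = 35.3617


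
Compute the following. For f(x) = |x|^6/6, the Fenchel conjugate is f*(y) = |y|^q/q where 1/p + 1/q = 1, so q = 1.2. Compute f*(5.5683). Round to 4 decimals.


The conjugate exponent q satisfies 1/p + 1/q = 1.
p = 6, so q = 6/(6 - 1) = 1.2
|y|^q = 5.5683^1.2 = 7.85
f*(5.5683) = 7.85 / 1.2 = 6.5416


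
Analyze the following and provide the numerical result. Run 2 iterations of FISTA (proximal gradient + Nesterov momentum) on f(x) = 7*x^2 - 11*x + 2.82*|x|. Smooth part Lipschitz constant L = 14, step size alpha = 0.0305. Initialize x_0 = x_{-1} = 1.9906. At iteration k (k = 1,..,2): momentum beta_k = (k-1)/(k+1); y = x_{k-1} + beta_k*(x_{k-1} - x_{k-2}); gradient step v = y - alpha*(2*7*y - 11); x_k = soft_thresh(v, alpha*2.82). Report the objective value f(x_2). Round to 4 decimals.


FISTA on f(x) = 7*x^2 - 11*x + 2.82*|x|
L = 14, alpha = 0.0305
Iteration 1: beta = 0.0, y = 1.9906 + 0.0*(1.9906 - 1.9906) = 1.9906
  grad(y) = 16.8684, v = y - alpha*grad = 1.4761
  prox(v) = soft_thresh(1.4761, 0.086) = 1.3901
Iteration 2: beta = 0.3333, y = 1.3901 + 0.3333*(1.3901 - 1.9906) = 1.1899
  grad(y) = 5.6591, v = y - alpha*grad = 1.0173
  prox(v) = soft_thresh(1.0173, 0.086) = 0.9313
f(x_2) = 7*0.9313^2 - 11*0.9313 + 2.82*|0.9313| = -1.5467


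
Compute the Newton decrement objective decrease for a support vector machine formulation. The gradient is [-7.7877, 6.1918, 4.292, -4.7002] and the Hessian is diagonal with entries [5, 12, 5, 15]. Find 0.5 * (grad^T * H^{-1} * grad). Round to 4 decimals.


Step 1: H is diagonal, so H^(-1) * g = [-1.5575, 0.516, 0.8584, -0.3133].
Step 2: g^T H^(-1) g = sum_i g_i^2 / H_ii
  = (-7.7877)^2/5 + (6.1918)^2/12 + (4.292)^2/5 + (-4.7002)^2/15
  = 12.1297 + 3.1949 + 3.6843 + 1.4728 = 20.4816
Step 3: Objective decrease = 0.5 * g^T H^(-1) g = 10.2408


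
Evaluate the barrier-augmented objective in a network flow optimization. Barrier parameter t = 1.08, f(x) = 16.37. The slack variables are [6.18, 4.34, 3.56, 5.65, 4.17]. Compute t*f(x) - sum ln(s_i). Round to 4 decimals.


Step 1: Compute log-barrier.
ln values: [1.8213, 1.4679, 1.2698, 1.7317, 1.4279]
phi = -(1.8213 + 1.4679 + 1.2698 + 1.7317 + 1.4279) = -7.7185
Step 2: Compute augmented objective.
t*f(x) = 1.08*16.37 = 17.6796
Total = 17.6796 - 7.7185 = 9.9611


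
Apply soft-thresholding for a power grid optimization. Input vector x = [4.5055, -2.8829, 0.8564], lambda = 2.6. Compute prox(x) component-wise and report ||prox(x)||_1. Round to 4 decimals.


Soft-thresholding with lambda = 2.6:
prox(4.5055) = sign(4.5055)*max(|4.5055| - 2.6, 0) = 1.9055
prox(-2.8829) = sign(-2.8829)*max(|-2.8829| - 2.6, 0) = -0.2829
prox(0.8564) = sign(0.8564)*max(|0.8564| - 2.6, 0) = 0.0
prox(x) = [1.9055, -0.2829, 0.0]
||prox(x)||_1 = 1.9055 + 0.2829 + 0.0 = 2.1884


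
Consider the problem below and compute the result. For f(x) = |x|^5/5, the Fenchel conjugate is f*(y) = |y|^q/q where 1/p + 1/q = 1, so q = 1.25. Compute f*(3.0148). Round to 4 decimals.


The conjugate exponent q satisfies 1/p + 1/q = 1.
p = 5, so q = 5/(5 - 1) = 1.25
|y|^q = 3.0148^1.25 = 3.9726
f*(3.0148) = 3.9726 / 1.25 = 3.1781


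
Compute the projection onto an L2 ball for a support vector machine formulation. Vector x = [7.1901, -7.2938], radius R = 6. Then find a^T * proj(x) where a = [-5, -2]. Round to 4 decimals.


Step 1: Compute ||x|| (intermediates to 6 decimals).
||x|| = sqrt(7.1901^2 + (-7.2938)^2) = 10.241926
Step 2: Project.
Since ||x|| > R, scale = R/||x|| = 6/10.241926 = 0.585827, proj(x) = scale * x
proj(x) = [4.212155, -4.272905]
Step 3: Dot product.
a^T * proj(x) = -5*4.212155 - 2*(-4.272905) = -12.515


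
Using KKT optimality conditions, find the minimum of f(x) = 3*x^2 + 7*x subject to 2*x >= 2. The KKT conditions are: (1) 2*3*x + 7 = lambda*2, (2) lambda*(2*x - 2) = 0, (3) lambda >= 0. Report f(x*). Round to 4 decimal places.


Step 1: Try lambda = 0 (constraint inactive).
x_unc = -7/(2*3) = -1.1667
Check: 2*-1.1667 = -2.3334 < 2 -- violated!
Step 2: Constraint must be active: 2*x = 2
x* = 2/2 = 1.0
lambda = (2*3*1.0 + 7)/2 = 6.5
Step 3: Compute optimal value.
f(x*) = 3*1.0^2 + 7*1.0 = 10.0


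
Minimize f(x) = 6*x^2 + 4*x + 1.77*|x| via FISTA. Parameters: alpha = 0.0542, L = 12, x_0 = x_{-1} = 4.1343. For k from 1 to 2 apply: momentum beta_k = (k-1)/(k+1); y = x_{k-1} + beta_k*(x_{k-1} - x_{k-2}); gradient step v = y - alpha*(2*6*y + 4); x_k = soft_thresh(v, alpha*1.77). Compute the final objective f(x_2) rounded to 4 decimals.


FISTA on f(x) = 6*x^2 + 4*x + 1.77*|x|
L = 12, alpha = 0.0542
Iteration 1: beta = 0.0, y = 4.1343 + 0.0*(4.1343 - 4.1343) = 4.1343
  grad(y) = 53.6116, v = y - alpha*grad = 1.2286
  prox(v) = soft_thresh(1.2286, 0.0959) = 1.1326
Iteration 2: beta = 0.3333, y = 1.1326 + 0.3333*(1.1326 - 4.1343) = 0.1321
  grad(y) = 5.5847, v = y - alpha*grad = -0.1706
  prox(v) = soft_thresh(-0.1706, 0.0959) = -0.0747
f(x_2) = 6*(-0.0747)^2 + 4*(-0.0747) + 1.77*|-0.0747| = -0.1331


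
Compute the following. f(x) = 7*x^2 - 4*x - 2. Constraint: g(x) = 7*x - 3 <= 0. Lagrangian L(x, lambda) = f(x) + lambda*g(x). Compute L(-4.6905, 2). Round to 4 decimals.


Step 1: Evaluate f(x).
f(-4.6905) = 7*(-4.6905)^2 - 4*(-4.6905) - 2 = 170.7675
Step 2: Evaluate g(x).
g(-4.6905) = 7*-4.6905 - 3 = -35.8335
Step 3: Compute Lagrangian.
L = 170.7675 + 2*-35.8335 = 99.1005


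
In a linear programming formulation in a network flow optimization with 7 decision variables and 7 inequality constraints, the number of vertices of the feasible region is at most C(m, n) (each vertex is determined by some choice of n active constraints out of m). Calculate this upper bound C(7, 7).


Each vertex corresponds to some choice of n active constraints out of m, so the number of vertices is at most C(m, n) = m! / (n!(m-n)!).
m = 7, n = 7
Numerator: 7 * 6 * 5 * 4 * 3 * 2 * 1
Denominator: 7! = 5040
C(7, 7) = 1


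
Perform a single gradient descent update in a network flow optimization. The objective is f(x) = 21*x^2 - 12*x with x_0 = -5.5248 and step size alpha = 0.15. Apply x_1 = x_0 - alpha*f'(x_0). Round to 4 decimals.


We compute the gradient at x_0 and apply the update.
f'(x) = 42*x - 12
f'(-5.5248) = 42*-5.5248 - 12 = -244.0416
x_1 = -5.5248 - 0.15*-244.0416 = 31.0814


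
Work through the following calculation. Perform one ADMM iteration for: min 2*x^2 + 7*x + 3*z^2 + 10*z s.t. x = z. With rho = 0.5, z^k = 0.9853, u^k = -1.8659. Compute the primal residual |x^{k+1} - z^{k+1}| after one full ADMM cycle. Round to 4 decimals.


ADMM iteration with rho = 0.5, z^k = 0.9853, u^k = -1.8659
Step 1: x-update.
Minimize 2*x^2 + 7*x + (0.5/2)*(x - 0.9853 - 1.8659)^2
FOC: (2*2 + 0.5)*x = -7 + 0.5*(0.9853 + 1.8659)
x^{k+1} = -1.2388
Step 2: z-update.
Minimize 3*z^2 + 10*z + (0.5/2)*(-1.2388 - z - 1.8659)^2
FOC: (2*3 + 0.5)*z = -10 + 0.5*(-1.2388 - 1.8659)
z^{k+1} = -1.7773
Step 3: u-update.
u^{k+1} = -1.8659 - 1.2388 + 1.7773 = -1.3274
Step 4: Primal residual = |-1.2388 + 1.7773| = 0.5385


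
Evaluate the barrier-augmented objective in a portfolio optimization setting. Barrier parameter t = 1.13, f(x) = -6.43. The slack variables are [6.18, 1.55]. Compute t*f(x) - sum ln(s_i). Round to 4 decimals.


Step 1: Compute log-barrier.
ln values: [1.8213, 0.4383]
phi = -(1.8213 + 0.4383) = -2.2596
Step 2: Compute augmented objective.
t*f(x) = 1.13*-6.43 = -7.2659
Total = -7.2659 - 2.2596 = -9.5255


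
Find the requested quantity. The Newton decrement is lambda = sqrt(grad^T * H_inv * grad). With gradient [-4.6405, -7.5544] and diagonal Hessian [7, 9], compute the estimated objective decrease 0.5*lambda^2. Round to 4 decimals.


Step 1: H is diagonal, so H^(-1) * g = [-0.6629, -0.8394].
Step 2: g^T H^(-1) g = sum_i g_i^2 / H_ii
  = (-4.6405)^2/7 + (-7.5544)^2/9
  = 3.0763 + 6.341 = 9.4173
Step 3: Objective decrease = 0.5 * g^T H^(-1) g = 4.7087


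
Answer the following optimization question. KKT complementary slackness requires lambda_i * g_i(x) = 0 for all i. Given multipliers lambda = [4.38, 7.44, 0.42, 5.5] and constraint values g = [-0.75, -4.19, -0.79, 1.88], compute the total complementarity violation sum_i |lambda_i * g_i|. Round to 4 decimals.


KKT complementary slackness check:
lambda_1 * g_1 = 4.38 * -0.75 = -3.285
lambda_2 * g_2 = 7.44 * -4.19 = -31.1736
lambda_3 * g_3 = 0.42 * -0.79 = -0.3318
lambda_4 * g_4 = 5.5 * 1.88 = 10.34
Total violation = 3.285 + 31.1736 + 0.3318 + 10.34 = 45.1304


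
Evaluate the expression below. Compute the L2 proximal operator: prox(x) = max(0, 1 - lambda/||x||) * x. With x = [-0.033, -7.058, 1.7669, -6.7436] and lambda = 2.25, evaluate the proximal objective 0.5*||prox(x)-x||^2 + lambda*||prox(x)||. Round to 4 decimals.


Step 1: Compute ||x||.
||x|| = 9.9204
Step 2: Compute scaling factor.
scale = max(0, 1 - 2.25/9.9204) = 0.7732
Step 3: prox(x) = [-0.0255, -5.4572, 1.3662, -5.2141]
||prox(x)|| = 7.6704
Step 4: Proximal objective.
0.5*||prox-x||^2 = 2.5313
lambda*||prox|| = 17.2584
Total = 19.7897


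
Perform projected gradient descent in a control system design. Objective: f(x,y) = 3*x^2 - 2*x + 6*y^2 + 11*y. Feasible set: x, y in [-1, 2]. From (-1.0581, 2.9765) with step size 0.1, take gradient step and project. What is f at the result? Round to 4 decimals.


Step 1: Compute gradient at (-1.0581, 2.9765).
grad_x = 2*3*-1.0581 - 2 = -8.3486
grad_y = 2*6*2.9765 + 11 = 46.718
Step 2: Gradient step.
x_raw = -1.0581 - 0.1*-8.3486 = -0.2232
y_raw = 2.9765 - 0.1*46.718 = -1.6953
Step 3: Project onto [-1, 2].
x_proj = clip(-0.2232) = -0.2232
y_proj = clip(-1.6953) = -1.0
Step 4: Evaluate f.
f(-0.2232, -1.0) = -4.404


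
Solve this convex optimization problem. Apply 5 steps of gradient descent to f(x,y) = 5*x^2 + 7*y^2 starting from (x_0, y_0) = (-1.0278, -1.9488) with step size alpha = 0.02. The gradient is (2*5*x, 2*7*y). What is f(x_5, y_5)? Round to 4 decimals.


Gradient descent on f(x,y) = 5*x^2 + 7*y^2.
Starting point: (-1.0278, -1.9488), alpha = 0.02
Step 1: grad_x = 2*5*-1.0278 = -10.278, grad_y = 2*7*-1.9488 = -27.2832
  x_1 = -1.0278 - 0.02*-10.278 = -0.8222
  y_1 = -1.9488 - 0.02*-27.2832 = -1.4031
Step 2: grad_x = 2*5*-0.8222 = -8.2224, grad_y = 2*7*-1.4031 = -19.6439
  x_2 = -0.8222 - 0.02*-8.2224 = -0.6578
  y_2 = -1.4031 - 0.02*-19.6439 = -1.0103
Step 3: grad_x = 2*5*-0.6578 = -6.5779, grad_y = 2*7*-1.0103 = -14.1436
  x_3 = -0.6578 - 0.02*-6.5779 = -0.5262
  y_3 = -1.0103 - 0.02*-14.1436 = -0.7274
Step 4: grad_x = 2*5*-0.5262 = -5.2623, grad_y = 2*7*-0.7274 = -10.1834
  x_4 = -0.5262 - 0.02*-5.2623 = -0.421
  y_4 = -0.7274 - 0.02*-10.1834 = -0.5237
Step 5: grad_x = 2*5*-0.421 = -4.2099, grad_y = 2*7*-0.5237 = -7.332
  x_5 = -0.421 - 0.02*-4.2099 = -0.3368
  y_5 = -0.5237 - 0.02*-7.332 = -0.3771
f(-0.3368, -0.3771) = 5*(-0.3368)^2 + 7*(-0.3771)^2 = 1.5624


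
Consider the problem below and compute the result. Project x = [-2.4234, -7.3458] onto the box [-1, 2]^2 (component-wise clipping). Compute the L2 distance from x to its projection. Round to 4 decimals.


Project each component onto [-1, 2].
clip(-2.4234) = -1.0, clip(-7.3458) = -1.0
Projection = [-1.0, -1.0]
Squared diffs: [2.0261, 40.2692]
Distance = sqrt(42.2953) = 6.5035


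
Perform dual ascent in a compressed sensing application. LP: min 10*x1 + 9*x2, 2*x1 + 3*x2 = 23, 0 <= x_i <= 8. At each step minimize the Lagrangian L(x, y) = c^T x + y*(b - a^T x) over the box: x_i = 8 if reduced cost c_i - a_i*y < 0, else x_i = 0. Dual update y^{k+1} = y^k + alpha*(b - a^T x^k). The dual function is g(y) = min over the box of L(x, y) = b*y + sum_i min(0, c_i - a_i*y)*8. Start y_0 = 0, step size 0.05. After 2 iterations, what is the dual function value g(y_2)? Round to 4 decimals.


Dual ascent for LP: min 10*x1 + 9*x2, 2*x1 + 3*x2 = 23, 0 <= x_i <= 8
Step 1: y^k = 0.0, reduced costs: (10.0, 9.0)
  x^k = (0.0, 0.0), subgradient = b - a^T x = 23.0
  y^{k+1} = 0.0 + 0.05*23.0 = 1.15
Step 2: y^k = 1.15, reduced costs: (7.7, 5.55)
  x^k = (0.0, 0.0), subgradient = b - a^T x = 23.0
  y^{k+1} = 1.15 + 0.05*23.0 = 2.3
Dual objective at y_2 = 2.3: reduced costs (5.4, 2.1), box minimizer x = (0.0, 0.0)
g(y_2) = b*y + (c1 - a1*y)*x1 + (c2 - a2*y)*x2 = 23*2.3 + 5.4*0.0 + 2.1*0.0 = 52.9 + 0.0 + 0.0 = 52.9


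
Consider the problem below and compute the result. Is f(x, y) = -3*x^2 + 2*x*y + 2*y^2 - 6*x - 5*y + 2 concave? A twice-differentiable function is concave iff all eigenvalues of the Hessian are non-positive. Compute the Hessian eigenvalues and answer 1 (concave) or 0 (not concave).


The Hessian of f(x,y) = -3*x^2 + 2*x*y + 2*y^2 - 6*x - 5*y + 2 is:
H = [[-6, 2], [2, 4]]
Trace = -6 + 4 = -2
Determinant = -6*4 - (2)^2 = -28
Discriminant = (-2)^2 - 4*-28 = 116.0
Eigenvalues: lambda_1 = -6.3852, lambda_2 = 4.3852
The function is not concave.

0


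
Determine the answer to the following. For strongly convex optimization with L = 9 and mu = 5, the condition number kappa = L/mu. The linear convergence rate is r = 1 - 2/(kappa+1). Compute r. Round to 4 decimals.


Step 1: Compute the condition number.
kappa = L/mu = 9/5 = 1.8
Step 2: Compute the convergence rate.
r = 1 - 2/(kappa + 1) = 1 - 2*mu/(L + mu) = (L - mu)/(L + mu) = 4/14 = 0.2857


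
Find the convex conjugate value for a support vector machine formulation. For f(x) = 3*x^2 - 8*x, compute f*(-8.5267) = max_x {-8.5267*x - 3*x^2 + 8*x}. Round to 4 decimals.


f*(y) = sup_x {y*x - a*x^2 - b*x} = sup_x {(y-b)*x - a*x^2}
FOC: (y - b) - 2a*x = 0 => x* = (y - b)/(2a)
x* = (-8.5267 + 8)/(2*3) = -0.0878
f*(-8.5267) = (y-b)^2/(4a) = (-8.5267 + 8)^2/(4*3)
= 0.2774/12 = 0.0231


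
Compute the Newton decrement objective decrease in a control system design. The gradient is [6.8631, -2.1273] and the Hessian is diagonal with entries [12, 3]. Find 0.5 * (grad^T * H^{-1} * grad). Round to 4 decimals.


Step 1: H is diagonal, so H^(-1) * g = [0.5719, -0.7091].
Step 2: g^T H^(-1) g = sum_i g_i^2 / H_ii
  = (6.8631)^2/12 + (-2.1273)^2/3
  = 3.9252 + 1.5085 = 5.4336
Step 3: Objective decrease = 0.5 * g^T H^(-1) g = 2.7168


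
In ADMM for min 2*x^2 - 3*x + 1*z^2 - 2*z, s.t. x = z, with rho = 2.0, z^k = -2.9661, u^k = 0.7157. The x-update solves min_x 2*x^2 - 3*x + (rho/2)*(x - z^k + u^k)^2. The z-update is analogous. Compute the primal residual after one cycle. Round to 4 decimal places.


ADMM iteration with rho = 2.0, z^k = -2.9661, u^k = 0.7157
Step 1: x-update.
Minimize 2*x^2 - 3*x + (2.0/2)*(x + 2.9661 + 0.7157)^2
FOC: (2*2 + 2.0)*x = 3 + 2.0*(-2.9661 - 0.7157)
x^{k+1} = -0.7273
Step 2: z-update.
Minimize 1*z^2 - 2*z + (2.0/2)*(-0.7273 - z + 0.7157)^2
FOC: (2*1 + 2.0)*z = 2 + 2.0*(-0.7273 + 0.7157)
z^{k+1} = 0.4942
Step 3: u-update.
u^{k+1} = 0.7157 - 0.7273 - 0.4942 = -0.5058
Step 4: Primal residual = |-0.7273 - 0.4942| = 1.2215


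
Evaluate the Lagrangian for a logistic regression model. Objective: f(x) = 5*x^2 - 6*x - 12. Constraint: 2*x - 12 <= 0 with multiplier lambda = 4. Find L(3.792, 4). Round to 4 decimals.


Step 1: Evaluate f(x).
f(3.792) = 5*3.792^2 - 6*3.792 - 12 = 37.1443
Step 2: Evaluate g(x).
g(3.792) = 2*3.792 - 12 = -4.416
Step 3: Compute Lagrangian.
L = 37.1443 + 4*-4.416 = 19.4803


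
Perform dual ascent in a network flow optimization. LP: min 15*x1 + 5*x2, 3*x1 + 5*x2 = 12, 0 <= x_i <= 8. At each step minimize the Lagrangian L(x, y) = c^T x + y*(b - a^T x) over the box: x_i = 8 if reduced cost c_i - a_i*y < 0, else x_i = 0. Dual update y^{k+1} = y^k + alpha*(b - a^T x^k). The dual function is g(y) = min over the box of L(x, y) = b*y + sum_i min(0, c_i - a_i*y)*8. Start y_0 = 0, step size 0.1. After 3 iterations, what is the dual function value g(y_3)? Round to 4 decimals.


Dual ascent for LP: min 15*x1 + 5*x2, 3*x1 + 5*x2 = 12, 0 <= x_i <= 8
Step 1: y^k = 0.0, reduced costs: (15.0, 5.0)
  x^k = (0.0, 0.0), subgradient = b - a^T x = 12.0
  y^{k+1} = 0.0 + 0.1*12.0 = 1.2
Step 2: y^k = 1.2, reduced costs: (11.4, -1.0)
  x^k = (0.0, 8.0), subgradient = b - a^T x = -28.0
  y^{k+1} = 1.2 + 0.1*-28.0 = -1.6
Step 3: y^k = -1.6, reduced costs: (19.8, 13.0)
  x^k = (0.0, 0.0), subgradient = b - a^T x = 12.0
  y^{k+1} = -1.6 + 0.1*12.0 = -0.4
Dual objective at y_3 = -0.4: reduced costs (16.2, 7.0), box minimizer x = (0.0, 0.0)
g(y_3) = b*y + (c1 - a1*y)*x1 + (c2 - a2*y)*x2 = 12*(-0.4) + 16.2*0.0 + 7.0*0.0 = -4.8 + 0.0 + 0.0 = -4.8


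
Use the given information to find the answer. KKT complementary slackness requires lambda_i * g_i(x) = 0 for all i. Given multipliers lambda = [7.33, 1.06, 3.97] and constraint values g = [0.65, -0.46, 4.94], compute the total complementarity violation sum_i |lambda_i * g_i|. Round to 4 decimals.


KKT complementary slackness check:
lambda_1 * g_1 = 7.33 * 0.65 = 4.7645
lambda_2 * g_2 = 1.06 * -0.46 = -0.4876
lambda_3 * g_3 = 3.97 * 4.94 = 19.6118
Total violation = 4.7645 + 0.4876 + 19.6118 = 24.8639


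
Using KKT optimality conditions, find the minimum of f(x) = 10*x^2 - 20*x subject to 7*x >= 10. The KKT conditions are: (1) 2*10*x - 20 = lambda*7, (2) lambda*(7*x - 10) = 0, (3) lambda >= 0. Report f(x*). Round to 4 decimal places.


Step 1: Try lambda = 0 (constraint inactive).
x_unc = 20/(2*10) = 1.0
Check: 7*1.0 = 7.0 < 10 -- violated!
Step 2: Constraint must be active: 7*x = 10
x* = 10/7 = 1.4286 (rounded; the exact value 10/7 is used below)
lambda = (2*10*(10/7) - 20)/7 = 1.2245
Step 3: Compute optimal value.
f(x*) = 10*(10/7)^2 - 20*(10/7) = -8.1633


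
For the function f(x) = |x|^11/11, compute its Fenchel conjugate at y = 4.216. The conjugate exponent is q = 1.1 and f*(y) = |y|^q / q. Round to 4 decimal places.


The conjugate exponent q satisfies 1/p + 1/q = 1.
p = 11, so q = 11/(11 - 1) = 1.1
|y|^q = 4.216^1.1 = 4.8684
f*(4.216) = 4.8684 / 1.1 = 4.4259


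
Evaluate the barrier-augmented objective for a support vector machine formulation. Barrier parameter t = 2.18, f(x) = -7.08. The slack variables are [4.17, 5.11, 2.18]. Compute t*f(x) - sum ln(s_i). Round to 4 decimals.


Step 1: Compute log-barrier.
ln values: [1.4279, 1.6312, 0.7793]
phi = -(1.4279 + 1.6312 + 0.7793) = -3.8384
Step 2: Compute augmented objective.
t*f(x) = 2.18*-7.08 = -15.4344
Total = -15.4344 - 3.8384 = -19.2728


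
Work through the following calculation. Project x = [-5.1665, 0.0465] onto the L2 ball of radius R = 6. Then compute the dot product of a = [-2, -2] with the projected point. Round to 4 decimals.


Step 1: Compute ||x|| (intermediates to 6 decimals).
||x|| = sqrt((-5.1665)^2 + 0.0465^2) = 5.166709
Step 2: Project.
Since ||x|| <= R, proj = x (no scaling needed).
proj(x) = [-5.1665, 0.0465]
Step 3: Dot product.
a^T * proj(x) = -2*(-5.1665) - 2*0.0465 = 10.24


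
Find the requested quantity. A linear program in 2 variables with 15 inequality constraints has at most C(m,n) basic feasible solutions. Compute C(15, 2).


Each vertex corresponds to some choice of n active constraints out of m, so the number of vertices is at most C(m, n) = m! / (n!(m-n)!).
m = 15, n = 2
Numerator: 15 * 14
Denominator: 2! = 2
C(15, 2) = 105


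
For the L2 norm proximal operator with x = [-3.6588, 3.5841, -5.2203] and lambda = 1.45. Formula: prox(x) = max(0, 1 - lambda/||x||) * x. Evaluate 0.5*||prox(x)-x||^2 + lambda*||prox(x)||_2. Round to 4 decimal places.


Step 1: Compute ||x||.
||x|| = 7.3133
Step 2: Compute scaling factor.
scale = max(0, 1 - 1.45/7.3133) = 0.8017
Step 3: prox(x) = [-2.9334, 2.8735, -4.1853]
||prox(x)|| = 5.8633
Step 4: Proximal objective.
0.5*||prox-x||^2 = 1.0513
lambda*||prox|| = 8.5018
Total = 9.553


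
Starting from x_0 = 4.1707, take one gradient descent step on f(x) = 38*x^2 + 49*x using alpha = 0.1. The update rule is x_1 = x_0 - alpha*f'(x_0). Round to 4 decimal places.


We compute the gradient at x_0 and apply the update.
f'(x) = 76*x + 49
f'(4.1707) = 76*4.1707 + 49 = 365.9732
x_1 = 4.1707 - 0.1*365.9732 = -32.4266


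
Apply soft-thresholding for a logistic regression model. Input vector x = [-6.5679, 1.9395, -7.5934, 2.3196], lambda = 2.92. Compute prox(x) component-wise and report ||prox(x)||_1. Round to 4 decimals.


Soft-thresholding with lambda = 2.92:
prox(-6.5679) = sign(-6.5679)*max(|-6.5679| - 2.92, 0) = -3.6479
prox(1.9395) = sign(1.9395)*max(|1.9395| - 2.92, 0) = 0.0
prox(-7.5934) = sign(-7.5934)*max(|-7.5934| - 2.92, 0) = -4.6734
prox(2.3196) = sign(2.3196)*max(|2.3196| - 2.92, 0) = 0.0
prox(x) = [-3.6479, 0.0, -4.6734, 0.0]
||prox(x)||_1 = 3.6479 + 0.0 + 4.6734 + 0.0 = 8.3213


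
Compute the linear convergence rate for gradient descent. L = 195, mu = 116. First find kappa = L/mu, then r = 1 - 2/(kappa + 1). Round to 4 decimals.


Step 1: Compute the condition number.
kappa = L/mu = 195/116 = 1.681
Step 2: Compute the convergence rate.
r = 1 - 2/(kappa + 1) = 1 - 2*mu/(L + mu) = (L - mu)/(L + mu) = 79/311 = 0.254


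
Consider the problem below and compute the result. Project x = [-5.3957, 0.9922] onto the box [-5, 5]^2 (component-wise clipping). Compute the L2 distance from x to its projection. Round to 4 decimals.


Project each component onto [-5, 5].
clip(-5.3957) = -5.0, clip(0.9922) = 0.9922
Projection = [-5.0, 0.9922]
Squared diffs: [0.1566, 0.0]
Distance = sqrt(0.1566) = 0.3957


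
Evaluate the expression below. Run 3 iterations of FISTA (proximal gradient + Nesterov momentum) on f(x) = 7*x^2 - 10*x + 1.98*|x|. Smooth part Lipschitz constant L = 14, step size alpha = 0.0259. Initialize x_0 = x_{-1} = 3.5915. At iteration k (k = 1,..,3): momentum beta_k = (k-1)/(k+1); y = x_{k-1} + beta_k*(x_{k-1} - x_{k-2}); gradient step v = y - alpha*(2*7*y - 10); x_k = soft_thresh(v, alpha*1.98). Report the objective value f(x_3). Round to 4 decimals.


FISTA on f(x) = 7*x^2 - 10*x + 1.98*|x|
L = 14, alpha = 0.0259
Iteration 1: beta = 0.0, y = 3.5915 + 0.0*(3.5915 - 3.5915) = 3.5915
  grad(y) = 40.281, v = y - alpha*grad = 2.5482
  prox(v) = soft_thresh(2.5482, 0.0513) = 2.4969
Iteration 2: beta = 0.3333, y = 2.4969 + 0.3333*(2.4969 - 3.5915) = 2.1321
  grad(y) = 19.8492, v = y - alpha*grad = 1.618
  prox(v) = soft_thresh(1.618, 0.0513) = 1.5667
Iteration 3: beta = 0.5, y = 1.5667 + 0.5*(1.5667 - 2.4969) = 1.1016
  grad(y) = 5.4223, v = y - alpha*grad = 0.9612
  prox(v) = soft_thresh(0.9612, 0.0513) = 0.9099
f(x_3) = 7*0.9099^2 - 10*0.9099 + 1.98*|0.9099| = -1.5021


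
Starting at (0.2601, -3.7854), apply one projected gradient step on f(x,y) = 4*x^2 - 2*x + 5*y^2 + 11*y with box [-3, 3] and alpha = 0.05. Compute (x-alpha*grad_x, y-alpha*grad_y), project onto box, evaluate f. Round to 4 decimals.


Step 1: Compute gradient at (0.2601, -3.7854).
grad_x = 2*4*0.2601 - 2 = 0.0808
grad_y = 2*5*-3.7854 + 11 = -26.854
Step 2: Gradient step.
x_raw = 0.2601 - 0.05*0.0808 = 0.2561
y_raw = -3.7854 - 0.05*-26.854 = -2.4427
Step 3: Project onto [-3, 3].
x_proj = clip(0.2561) = 0.2561
y_proj = clip(-2.4427) = -2.4427
Step 4: Evaluate f.
f(0.2561, -2.4427) = 2.7144
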